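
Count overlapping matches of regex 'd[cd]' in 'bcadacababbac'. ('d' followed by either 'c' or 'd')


Pattern: d[cd] means 'd' followed by either 'c' or 'd'.
Scanning 'bcadacababbac' position-by-position:
  Pos 0: window 'bc' -> no
  Pos 1: window 'ca' -> no
  Pos 2: window 'ad' -> no
  Pos 3: window 'da' -> no
  Pos 4: window 'ac' -> no
  Pos 5: window 'ca' -> no
  Pos 6: window 'ab' -> no
  Pos 7: window 'ba' -> no
  Pos 8: window 'ab' -> no
  Pos 9: window 'bb' -> no
  Pos 10: window 'ba' -> no
  Pos 11: window 'ac' -> no
  Pos 12: window 'c' -> no
Total matches: 0

0


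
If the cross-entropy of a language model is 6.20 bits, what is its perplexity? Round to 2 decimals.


Perplexity formula: PP = 2^H
H = 6.20
PP = 2^6.20
Decompose: 2^6.20 = 2^6 * 2^0.20
2^6 = 64, 2^0.20 ~ 1.1486984
PP ~ 64 * 1.1486984 = 73.5166976
Rounded to 2 decimals: 73.52

73.52


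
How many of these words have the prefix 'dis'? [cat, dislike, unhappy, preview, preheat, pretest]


Checking each word for prefix 'dis':
  'cat' -> no (count: 0)
  'dislike' -> YES, starts with 'dis' (count: 1)
  'unhappy' -> no (count: 1)
  'preview' -> no (count: 1)
  'preheat' -> no (count: 1)
  'pretest' -> no (count: 1)
Total with prefix 'dis': 1

1


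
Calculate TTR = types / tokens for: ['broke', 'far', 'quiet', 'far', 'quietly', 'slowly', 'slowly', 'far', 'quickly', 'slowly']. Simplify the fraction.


Tokens: 10
Unique types: ('broke', 'far', 'quickly', 'quiet', 'quietly', 'slowly') = 6
TTR = 6/10
Simplify: divide both by 2 -> 3/5
TTR = 3/5

3/5


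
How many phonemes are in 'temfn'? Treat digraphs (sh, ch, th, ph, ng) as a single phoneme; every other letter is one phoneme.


Parsing 'temfn' greedily, digraphs first:
  't' -> consonant phoneme (phonemes so far: 1)
  'e' -> vowel phoneme (phonemes so far: 2)
  'm' -> consonant phoneme (phonemes so far: 3)
  'f' -> consonant phoneme (phonemes so far: 4)
  'n' -> consonant phoneme (phonemes so far: 5)
Total phonemes: 5

5


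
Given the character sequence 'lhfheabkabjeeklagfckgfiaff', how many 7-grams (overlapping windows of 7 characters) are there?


String 'lhfheabkabjeeklagfckgfiaff' has length L = 26.
Number of overlapping n-grams = L - n + 1
Substituting: 26 - 7 + 1 = 20

20


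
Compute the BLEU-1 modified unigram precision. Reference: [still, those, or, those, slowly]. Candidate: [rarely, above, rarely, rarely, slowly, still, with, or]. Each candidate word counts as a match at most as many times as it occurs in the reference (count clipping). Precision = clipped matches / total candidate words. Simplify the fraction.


Reference word counts: {'or': 1, 'slowly': 1, 'still': 1, 'those': 2}
Checking each candidate word (with clipping):
  'rarely' -> not in reference -> no match (matches: 0)
  'above' -> not in reference -> no match (matches: 0)
  'rarely' -> not in reference -> no match (matches: 0)
  'rarely' -> not in reference -> no match (matches: 0)
  'slowly' -> in reference (ref count 1, used 1/1) -> match (matches: 1)
  'still' -> in reference (ref count 1, used 1/1) -> match (matches: 2)
  'with' -> not in reference -> no match (matches: 2)
  'or' -> in reference (ref count 1, used 1/1) -> match (matches: 3)
Clipped matches: 3, Candidate length: 8
Precision = 3/8

3/8


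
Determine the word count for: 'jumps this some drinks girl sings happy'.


Counting words by splitting on spaces:
  Word 1: 'jumps'
  Word 2: 'this'
  Word 3: 'some'
  Word 4: 'drinks'
  Word 5: 'girl'
  Word 6: 'sings'
  Word 7: 'happy'
Total words: 7

7


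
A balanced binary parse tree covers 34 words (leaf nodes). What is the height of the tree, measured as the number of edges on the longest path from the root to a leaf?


In a balanced binary tree with n leaves the deepest leaf is ceil(log2(n)) edges below the root.
log2(34) = 5.0875
ceil(5.0875) = 6
height (edges) = 6

6


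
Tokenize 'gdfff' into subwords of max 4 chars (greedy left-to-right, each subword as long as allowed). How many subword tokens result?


'gdfff' has 5 characters.
Chunking with max size 4:
  Chunk 1: 'gdff' (positions 0-3)
  Chunk 2: 'f' (positions 4-4)
Total chunks: ceil(5 / 4) = 2

2


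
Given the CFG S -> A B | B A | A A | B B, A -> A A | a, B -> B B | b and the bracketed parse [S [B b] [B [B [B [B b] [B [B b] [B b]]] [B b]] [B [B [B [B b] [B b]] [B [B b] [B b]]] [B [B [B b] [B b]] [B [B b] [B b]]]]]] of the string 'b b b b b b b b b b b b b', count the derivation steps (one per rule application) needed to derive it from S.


Every bracketed nonterminal node [X ...] in the tree is produced by exactly one rule application.
Reading the tree off as a leftmost derivation:
  Step 1: S  =>  B B   (applied S -> B B)
  Step 2: B B  =>  b B   (applied B -> b)
  Step 3: b B  =>  b B B   (applied B -> B B)
  Step 4: b B B  =>  b B B B   (applied B -> B B)
  Step 5: b B B B  =>  b B B B B   (applied B -> B B)
  Step 6: b B B B B  =>  b b B B B   (applied B -> b)
  Step 7: b b B B B  =>  b b B B B B   (applied B -> B B)
  Step 8: b b B B B B  =>  b b b B B B   (applied B -> b)
  Step 9: b b b B B B  =>  b b b b B B   (applied B -> b)
  Step 10: b b b b B B  =>  b b b b b B   (applied B -> b)
  Step 11: b b b b b B  =>  b b b b b B B   (applied B -> B B)
  Step 12: b b b b b B B  =>  b b b b b B B B   (applied B -> B B)
  Step 13: b b b b b B B B  =>  b b b b b B B B B   (applied B -> B B)
  Step 14: b b b b b B B B B  =>  b b b b b b B B B   (applied B -> b)
  Step 15: b b b b b b B B B  =>  b b b b b b b B B   (applied B -> b)
  Step 16: b b b b b b b B B  =>  b b b b b b b B B B   (applied B -> B B)
  Step 17: b b b b b b b B B B  =>  b b b b b b b b B B   (applied B -> b)
  Step 18: b b b b b b b b B B  =>  b b b b b b b b b B   (applied B -> b)
  Step 19: b b b b b b b b b B  =>  b b b b b b b b b B B   (applied B -> B B)
  Step 20: b b b b b b b b b B B  =>  b b b b b b b b b B B B   (applied B -> B B)
  Step 21: b b b b b b b b b B B B  =>  b b b b b b b b b b B B   (applied B -> b)
  Step 22: b b b b b b b b b b B B  =>  b b b b b b b b b b b B   (applied B -> b)
  Step 23: b b b b b b b b b b b B  =>  b b b b b b b b b b b B B   (applied B -> B B)
  Step 24: b b b b b b b b b b b B B  =>  b b b b b b b b b b b b B   (applied B -> b)
  Step 25: b b b b b b b b b b b b B  =>  b b b b b b b b b b b b b   (applied B -> b)
Final yield: b b b b b b b b b b b b b
Total rewrite steps: 25

25


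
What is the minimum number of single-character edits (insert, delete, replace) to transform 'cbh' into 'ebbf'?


Building DP table for s1='cbh' (len 3) and s2='ebbf' (len 4):
       e  b  b  f
    0  1  2  3  4
  c 1  1  2  3  4
  b 2  2  1  2  3
  h 3  3  2  2  3
Edit distance = dp[3][4] = 3

3


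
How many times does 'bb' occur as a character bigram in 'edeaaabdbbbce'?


Scanning 'edeaaabdbbbce' for bigram 'bb':
  Position 0: 'ed' -> no
  Position 1: 'de' -> no
  Position 2: 'ea' -> no
  Position 3: 'aa' -> no
  Position 4: 'aa' -> no
  Position 5: 'ab' -> no
  Position 6: 'bd' -> no
  Position 7: 'db' -> no
  Position 8: 'bb' -> MATCH
  Position 9: 'bb' -> MATCH
  Position 10: 'bc' -> no
  Position 11: 'ce' -> no
Total matches: 2

2


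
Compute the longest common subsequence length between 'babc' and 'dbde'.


DP table for LCS of 'babc' and 'dbde':
       d  b  d  e
    0  0  0  0  0
  b 0  0  1  1  1
  a 0  0  1  1  1
  b 0  0  1  1  1
  c 0  0  1  1  1
LCS: 'b'
LCS length = 1

1


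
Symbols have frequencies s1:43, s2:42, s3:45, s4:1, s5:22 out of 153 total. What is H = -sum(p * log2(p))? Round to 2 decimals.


Computing entropy H = -sum(p_i * log2(p_i)):
  s1: p = 43/153 = 0.2810, -p*log2(p) = 0.5146
  s2: p = 42/153 = 0.2745, -p*log2(p) = 0.5120
  s3: p = 45/153 = 0.2941, -p*log2(p) = 0.5193
  s4: p = 1/153 = 0.0065, -p*log2(p) = 0.0474
  s5: p = 22/153 = 0.1438, -p*log2(p) = 0.4023
H = sum of terms = 1.9956
Rounded to 2 decimals: 2.00

2.00


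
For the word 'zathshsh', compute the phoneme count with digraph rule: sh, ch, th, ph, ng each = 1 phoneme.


Parsing 'zathshsh' greedily, digraphs first:
  'z' -> consonant phoneme (phonemes so far: 1)
  'a' -> vowel phoneme (phonemes so far: 2)
  'th' -> digraph (1 consonant phoneme) (phonemes so far: 3)
  'sh' -> digraph (1 consonant phoneme) (phonemes so far: 4)
  'sh' -> digraph (1 consonant phoneme) (phonemes so far: 5)
Total phonemes: 5

5


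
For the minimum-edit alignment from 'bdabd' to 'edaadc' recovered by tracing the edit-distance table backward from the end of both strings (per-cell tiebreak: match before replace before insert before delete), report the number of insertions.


Edit distance = 3. Backtracking from cell (5, 6) with preference match > replace > insert > delete,
then listing the resulting alignment 'bdabd' -> 'edaadc' left to right:
  Step 1: replace b->e
  Step 2: keep 'd'
  Step 3: keep 'a'
  Step 4: replace b->a
  Step 5: keep 'd'
  Step 6: insert 'c' [insertion #1]
Total insertions: 1

1


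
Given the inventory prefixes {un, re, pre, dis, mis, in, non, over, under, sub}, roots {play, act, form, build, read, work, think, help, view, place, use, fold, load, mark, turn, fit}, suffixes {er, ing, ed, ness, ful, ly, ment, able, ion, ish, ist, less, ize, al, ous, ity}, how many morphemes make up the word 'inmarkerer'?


Segmenting 'inmarkerer' against the inventory:
  'in' -> prefix (morpheme 1)
  'mark' -> root (morpheme 2)
  'er' -> suffix (morpheme 3)
  'er' -> suffix (morpheme 4)
Total morphemes: 4

4


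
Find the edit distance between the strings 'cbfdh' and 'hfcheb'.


Building DP table for s1='cbfdh' (len 5) and s2='hfcheb' (len 6):
       h  f  c  h  e  b
    0  1  2  3  4  5  6
  c 1  1  2  2  3  4  5
  b 2  2  2  3  3  4  4
  f 3  3  2  3  4  4  5
  d 4  4  3  3  4  5  5
  h 5  4  4  4  3  4  5
Edit distance = dp[5][6] = 5

5


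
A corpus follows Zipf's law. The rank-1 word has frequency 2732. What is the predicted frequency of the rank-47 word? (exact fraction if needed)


Zipf's law: freq(rank) = f1 / rank
f1 = 2732, rank = 47
freq = 2732 / 47
GCD(2732, 47) = 1
Simplified: 2732/47

2732/47


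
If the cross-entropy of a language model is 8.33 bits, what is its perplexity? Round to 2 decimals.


Perplexity formula: PP = 2^H
H = 8.33
PP = 2^8.33
Decompose: 2^8.33 = 2^8 * 2^0.33
2^8 = 256, 2^0.33 ~ 1.2570134
PP ~ 256 * 1.2570134 = 321.7954304
Rounded to 2 decimals: 321.80

321.80


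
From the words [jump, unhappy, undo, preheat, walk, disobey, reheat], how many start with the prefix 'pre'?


Checking each word for prefix 'pre':
  'jump' -> no (count: 0)
  'unhappy' -> no (count: 0)
  'undo' -> no (count: 0)
  'preheat' -> YES, starts with 'pre' (count: 1)
  'walk' -> no (count: 1)
  'disobey' -> no (count: 1)
  'reheat' -> no (count: 1)
Total with prefix 'pre': 1

1


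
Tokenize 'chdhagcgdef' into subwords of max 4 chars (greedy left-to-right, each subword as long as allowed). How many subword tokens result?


'chdhagcgdef' has 11 characters.
Chunking with max size 4:
  Chunk 1: 'chdh' (positions 0-3)
  Chunk 2: 'agcg' (positions 4-7)
  Chunk 3: 'def' (positions 8-10)
Total chunks: ceil(11 / 4) = 3

3


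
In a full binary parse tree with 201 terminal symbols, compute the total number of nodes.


Leaf nodes (terminals): 201
Internal nodes = n - 1 = 201 - 1 = 200
Total = leaves + internal = 201 + 200 = 401

401


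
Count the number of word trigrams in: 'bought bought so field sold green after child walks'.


Word trigrams from [9] words:
  Trigram 1: (bought bought so)
  Trigram 2: (bought so field)
  Trigram 3: (so field sold)
  Trigram 4: (field sold green)
  Trigram 5: (sold green after)
  Trigram 6: (green after child)
  Trigram 7: (after child walks)
Total word trigrams: 9 - 2 = 7

7


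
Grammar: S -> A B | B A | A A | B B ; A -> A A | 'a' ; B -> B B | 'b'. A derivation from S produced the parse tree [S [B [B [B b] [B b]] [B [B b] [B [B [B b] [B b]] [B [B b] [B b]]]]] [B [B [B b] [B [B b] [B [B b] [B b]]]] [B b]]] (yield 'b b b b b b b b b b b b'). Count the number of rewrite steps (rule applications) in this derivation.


Every bracketed nonterminal node [X ...] in the tree is produced by exactly one rule application.
Reading the tree off as a leftmost derivation:
  Step 1: S  =>  B B   (applied S -> B B)
  Step 2: B B  =>  B B B   (applied B -> B B)
  Step 3: B B B  =>  B B B B   (applied B -> B B)
  Step 4: B B B B  =>  b B B B   (applied B -> b)
  Step 5: b B B B  =>  b b B B   (applied B -> b)
  Step 6: b b B B  =>  b b B B B   (applied B -> B B)
  Step 7: b b B B B  =>  b b b B B   (applied B -> b)
  Step 8: b b b B B  =>  b b b B B B   (applied B -> B B)
  Step 9: b b b B B B  =>  b b b B B B B   (applied B -> B B)
  Step 10: b b b B B B B  =>  b b b b B B B   (applied B -> b)
  Step 11: b b b b B B B  =>  b b b b b B B   (applied B -> b)
  Step 12: b b b b b B B  =>  b b b b b B B B   (applied B -> B B)
  Step 13: b b b b b B B B  =>  b b b b b b B B   (applied B -> b)
  Step 14: b b b b b b B B  =>  b b b b b b b B   (applied B -> b)
  Step 15: b b b b b b b B  =>  b b b b b b b B B   (applied B -> B B)
  Step 16: b b b b b b b B B  =>  b b b b b b b B B B   (applied B -> B B)
  Step 17: b b b b b b b B B B  =>  b b b b b b b b B B   (applied B -> b)
  Step 18: b b b b b b b b B B  =>  b b b b b b b b B B B   (applied B -> B B)
  Step 19: b b b b b b b b B B B  =>  b b b b b b b b b B B   (applied B -> b)
  Step 20: b b b b b b b b b B B  =>  b b b b b b b b b B B B   (applied B -> B B)
  Step 21: b b b b b b b b b B B B  =>  b b b b b b b b b b B B   (applied B -> b)
  Step 22: b b b b b b b b b b B B  =>  b b b b b b b b b b b B   (applied B -> b)
  Step 23: b b b b b b b b b b b B  =>  b b b b b b b b b b b b   (applied B -> b)
Final yield: b b b b b b b b b b b b
Total rewrite steps: 23

23


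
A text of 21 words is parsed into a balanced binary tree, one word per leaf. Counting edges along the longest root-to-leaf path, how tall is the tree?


In a balanced binary tree with n leaves the deepest leaf is ceil(log2(n)) edges below the root.
log2(21) = 4.3923
ceil(4.3923) = 5
height (edges) = 5

5


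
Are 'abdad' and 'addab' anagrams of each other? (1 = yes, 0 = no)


Sort characters of 'abdad': 'aabdd'
Sort characters of 'addab': 'aabdd'
Sorted forms match -> they ARE anagrams
Result: 1

1


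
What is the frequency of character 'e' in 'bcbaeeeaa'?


Scanning 'bcbaeeeaa' for 'e':
  Position 4: 'e' -> MATCH (count: 1)
  Position 5: 'e' -> MATCH (count: 2)
  Position 6: 'e' -> MATCH (count: 3)
Total occurrences of 'e': 3

3


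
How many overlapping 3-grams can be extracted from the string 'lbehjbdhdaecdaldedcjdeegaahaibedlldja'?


String 'lbehjbdhdaecdaldedcjdeegaahaibedlldja' has length L = 37.
Number of overlapping n-grams = L - n + 1
Substituting: 37 - 3 + 1 = 35

35


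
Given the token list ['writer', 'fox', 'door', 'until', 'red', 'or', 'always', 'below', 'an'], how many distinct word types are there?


Listing all tokens and tracking unique types:
  Token 1: 'writer' -> NEW (unique so far: 1)
  Token 2: 'fox' -> NEW (unique so far: 2)
  Token 3: 'door' -> NEW (unique so far: 3)
  Token 4: 'until' -> NEW (unique so far: 4)
  Token 5: 'red' -> NEW (unique so far: 5)
  Token 6: 'or' -> NEW (unique so far: 6)
  Token 7: 'always' -> NEW (unique so far: 7)
  Token 8: 'below' -> NEW (unique so far: 8)
  Token 9: 'an' -> NEW (unique so far: 9)
Unique types: ('always', 'an', 'below', 'door', 'fox', 'or', 'red', 'until', 'writer')
Vocabulary size: 9

9


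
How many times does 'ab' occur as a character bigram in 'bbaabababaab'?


Scanning 'bbaabababaab' for bigram 'ab':
  Position 0: 'bb' -> no
  Position 1: 'ba' -> no
  Position 2: 'aa' -> no
  Position 3: 'ab' -> MATCH
  Position 4: 'ba' -> no
  Position 5: 'ab' -> MATCH
  Position 6: 'ba' -> no
  Position 7: 'ab' -> MATCH
  Position 8: 'ba' -> no
  Position 9: 'aa' -> no
  Position 10: 'ab' -> MATCH
Total matches: 4

4


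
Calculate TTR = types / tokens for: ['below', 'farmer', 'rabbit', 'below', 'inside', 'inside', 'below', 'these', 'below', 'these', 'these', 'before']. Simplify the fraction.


Tokens: 12
Unique types: ('before', 'below', 'farmer', 'inside', 'rabbit', 'these') = 6
TTR = 6/12
Simplify: divide both by 6 -> 1/2
TTR = 1/2

1/2


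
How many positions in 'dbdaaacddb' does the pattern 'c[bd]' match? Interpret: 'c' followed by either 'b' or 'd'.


Pattern: c[bd] means 'c' followed by either 'b' or 'd'.
Scanning 'dbdaaacddb' position-by-position:
  Pos 0: window 'db' -> no
  Pos 1: window 'bd' -> no
  Pos 2: window 'da' -> no
  Pos 3: window 'aa' -> no
  Pos 4: window 'aa' -> no
  Pos 5: window 'ac' -> no
  Pos 6: window 'cd' -> MATCH
  Pos 7: window 'dd' -> no
  Pos 8: window 'db' -> no
  Pos 9: window 'b' -> no
Total matches: 1

1


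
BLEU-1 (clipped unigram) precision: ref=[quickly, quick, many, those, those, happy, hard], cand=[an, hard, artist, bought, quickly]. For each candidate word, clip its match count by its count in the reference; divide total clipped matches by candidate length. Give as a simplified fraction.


Reference word counts: {'happy': 1, 'hard': 1, 'many': 1, 'quick': 1, 'quickly': 1, 'those': 2}
Checking each candidate word (with clipping):
  'an' -> not in reference -> no match (matches: 0)
  'hard' -> in reference (ref count 1, used 1/1) -> match (matches: 1)
  'artist' -> not in reference -> no match (matches: 1)
  'bought' -> not in reference -> no match (matches: 1)
  'quickly' -> in reference (ref count 1, used 1/1) -> match (matches: 2)
Clipped matches: 2, Candidate length: 5
Precision = 2/5

2/5


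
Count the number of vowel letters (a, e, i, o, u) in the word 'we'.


Scanning each character of 'we':
  Position 1: 'w' -> consonant (running count: 0)
  Position 2: 'e' -> vowel (running count: 1)
Total vowels: 1

1


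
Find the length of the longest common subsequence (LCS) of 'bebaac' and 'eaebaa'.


DP table for LCS of 'bebaac' and 'eaebaa':
       e  a  e  b  a  a
    0  0  0  0  0  0  0
  b 0  0  0  0  1  1  1
  e 0  1  1  1  1  1  1
  b 0  1  1  1  2  2  2
  a 0  1  2  2  2  3  3
  a 0  1  2  2  2  3  4
  c 0  1  2  2  2  3  4
LCS: 'ebaa'
LCS length = 4

4


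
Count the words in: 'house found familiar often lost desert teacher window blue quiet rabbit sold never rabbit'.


Counting words by splitting on spaces:
  Word 1: 'house'
  Word 2: 'found'
  Word 3: 'familiar'
  Word 4: 'often'
  Word 5: 'lost'
  Word 6: 'desert'
  Word 7: 'teacher'
  Word 8: 'window'
  Word 9: 'blue'
  Word 10: 'quiet'
  Word 11: 'rabbit'
  Word 12: 'sold'
  Word 13: 'never'
  Word 14: 'rabbit'
Total words: 14

14


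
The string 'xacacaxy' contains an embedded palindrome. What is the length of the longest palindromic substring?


Scanning 'xacacaxy' for palindromic substrings.
Substring at positions 0-6: 'xacacax'.
Check: reverse('xacacax') = 'xacacax' -> palindrome confirmed.
Neighbouring characters ('-' / 'y') break symmetry, so it cannot extend further.
No longer palindromic substring exists; longest length = 7

7


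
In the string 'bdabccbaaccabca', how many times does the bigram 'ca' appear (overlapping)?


Scanning 'bdabccbaaccabca' for bigram 'ca':
  Position 0: 'bd' -> no
  Position 1: 'da' -> no
  Position 2: 'ab' -> no
  Position 3: 'bc' -> no
  Position 4: 'cc' -> no
  Position 5: 'cb' -> no
  Position 6: 'ba' -> no
  Position 7: 'aa' -> no
  Position 8: 'ac' -> no
  Position 9: 'cc' -> no
  Position 10: 'ca' -> MATCH
  Position 11: 'ab' -> no
  Position 12: 'bc' -> no
  Position 13: 'ca' -> MATCH
Total matches: 2

2


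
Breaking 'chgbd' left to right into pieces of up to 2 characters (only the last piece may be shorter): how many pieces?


'chgbd' has 5 characters.
Chunking with max size 2:
  Chunk 1: 'ch' (positions 0-1)
  Chunk 2: 'gb' (positions 2-3)
  Chunk 3: 'd' (positions 4-4)
Total chunks: ceil(5 / 2) = 3

3


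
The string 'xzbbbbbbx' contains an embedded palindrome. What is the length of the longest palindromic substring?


Scanning 'xzbbbbbbx' for palindromic substrings.
Substring at positions 2-7: 'bbbbbb'.
Check: reverse('bbbbbb') = 'bbbbbb' -> palindrome confirmed.
Neighbouring characters ('z' / 'x') break symmetry, so it cannot extend further.
No longer palindromic substring exists; longest length = 6

6


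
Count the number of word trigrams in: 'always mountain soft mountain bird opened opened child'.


Word trigrams from [8] words:
  Trigram 1: (always mountain soft)
  Trigram 2: (mountain soft mountain)
  Trigram 3: (soft mountain bird)
  Trigram 4: (mountain bird opened)
  Trigram 5: (bird opened opened)
  Trigram 6: (opened opened child)
Total word trigrams: 8 - 2 = 6

6


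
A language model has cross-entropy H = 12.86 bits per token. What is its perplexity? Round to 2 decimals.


Perplexity formula: PP = 2^H
H = 12.86
PP = 2^12.86
Decompose: 2^12.86 = 2^12 * 2^0.86
2^12 = 4096, 2^0.86 ~ 1.8150383
PP ~ 4096 * 1.8150383 = 7434.3968768
Rounded to 2 decimals: 7434.40

7434.40


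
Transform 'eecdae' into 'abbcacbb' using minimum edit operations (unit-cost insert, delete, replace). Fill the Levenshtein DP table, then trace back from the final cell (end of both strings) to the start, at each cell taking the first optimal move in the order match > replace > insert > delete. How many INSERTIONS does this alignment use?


Edit distance = 7. Backtracking from cell (6, 8) with preference match > replace > insert > delete,
then listing the resulting alignment 'eecdae' -> 'abbcacbb' left to right:
  Step 1: insert 'a' [insertion #1]
  Step 2: replace e->b
  Step 3: replace e->b
  Step 4: keep 'c'
  Step 5: insert 'a' [insertion #2]
  Step 6: replace d->c
  Step 7: replace a->b
  Step 8: replace e->b
Total insertions: 2

2


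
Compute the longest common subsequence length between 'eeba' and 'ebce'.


DP table for LCS of 'eeba' and 'ebce':
       e  b  c  e
    0  0  0  0  0
  e 0  1  1  1  1
  e 0  1  1  1  2
  b 0  1  2  2  2
  a 0  1  2  2  2
LCS: 'ee'
LCS length = 2

2


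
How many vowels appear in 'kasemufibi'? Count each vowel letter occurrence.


Scanning each character of 'kasemufibi':
  Position 1: 'k' -> consonant (running count: 0)
  Position 2: 'a' -> vowel (running count: 1)
  Position 3: 's' -> consonant (running count: 1)
  Position 4: 'e' -> vowel (running count: 2)
  Position 5: 'm' -> consonant (running count: 2)
  Position 6: 'u' -> vowel (running count: 3)
  Position 7: 'f' -> consonant (running count: 3)
  Position 8: 'i' -> vowel (running count: 4)
  Position 9: 'b' -> consonant (running count: 4)
  Position 10: 'i' -> vowel (running count: 5)
Total vowels: 5

5


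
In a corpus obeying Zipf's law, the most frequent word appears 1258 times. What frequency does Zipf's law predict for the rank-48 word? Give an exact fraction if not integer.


Zipf's law: freq(rank) = f1 / rank
f1 = 1258, rank = 48
freq = 1258 / 48
GCD(1258, 48) = 2
Simplified: 629/24

629/24


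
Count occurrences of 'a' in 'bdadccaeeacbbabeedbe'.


Scanning 'bdadccaeeacbbabeedbe' for 'a':
  Position 2: 'a' -> MATCH (count: 1)
  Position 6: 'a' -> MATCH (count: 2)
  Position 9: 'a' -> MATCH (count: 3)
  Position 13: 'a' -> MATCH (count: 4)
Total occurrences of 'a': 4

4


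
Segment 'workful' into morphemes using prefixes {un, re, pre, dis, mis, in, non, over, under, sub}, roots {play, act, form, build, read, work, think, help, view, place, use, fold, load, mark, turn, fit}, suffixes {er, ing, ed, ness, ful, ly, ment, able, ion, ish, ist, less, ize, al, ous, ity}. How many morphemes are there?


Segmenting 'workful' against the inventory:
  'work' -> root (morpheme 1)
  'ful' -> suffix (morpheme 2)
Total morphemes: 2

2


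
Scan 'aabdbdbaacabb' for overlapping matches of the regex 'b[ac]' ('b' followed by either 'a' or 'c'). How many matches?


Pattern: b[ac] means 'b' followed by either 'a' or 'c'.
Scanning 'aabdbdbaacabb' position-by-position:
  Pos 0: window 'aa' -> no
  Pos 1: window 'ab' -> no
  Pos 2: window 'bd' -> no
  Pos 3: window 'db' -> no
  Pos 4: window 'bd' -> no
  Pos 5: window 'db' -> no
  Pos 6: window 'ba' -> MATCH
  Pos 7: window 'aa' -> no
  Pos 8: window 'ac' -> no
  Pos 9: window 'ca' -> no
  Pos 10: window 'ab' -> no
  Pos 11: window 'bb' -> no
  Pos 12: window 'b' -> no
Total matches: 1

1


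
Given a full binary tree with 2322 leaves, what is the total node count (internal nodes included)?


Leaf nodes (terminals): 2322
Internal nodes = n - 1 = 2322 - 1 = 2321
Total = leaves + internal = 2322 + 2321 = 4643

4643


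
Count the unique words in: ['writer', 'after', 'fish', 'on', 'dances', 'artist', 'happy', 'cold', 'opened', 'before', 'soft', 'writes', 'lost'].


Listing all tokens and tracking unique types:
  Token 1: 'writer' -> NEW (unique so far: 1)
  Token 2: 'after' -> NEW (unique so far: 2)
  Token 3: 'fish' -> NEW (unique so far: 3)
  Token 4: 'on' -> NEW (unique so far: 4)
  Token 5: 'dances' -> NEW (unique so far: 5)
  Token 6: 'artist' -> NEW (unique so far: 6)
  Token 7: 'happy' -> NEW (unique so far: 7)
  Token 8: 'cold' -> NEW (unique so far: 8)
  Token 9: 'opened' -> NEW (unique so far: 9)
  Token 10: 'before' -> NEW (unique so far: 10)
  Token 11: 'soft' -> NEW (unique so far: 11)
  Token 12: 'writes' -> NEW (unique so far: 12)
  Token 13: 'lost' -> NEW (unique so far: 13)
Unique types: ('after', 'artist', 'before', 'cold', 'dances', 'fish', 'happy', 'lost', 'on', 'opened', 'soft', 'writer', 'writes')
Vocabulary size: 13

13


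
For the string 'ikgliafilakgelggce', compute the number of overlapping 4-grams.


String 'ikgliafilakgelggce' has length L = 18.
Number of overlapping n-grams = L - n + 1
Substituting: 18 - 4 + 1 = 15

15


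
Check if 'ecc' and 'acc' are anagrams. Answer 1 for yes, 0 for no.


Sort characters of 'ecc': 'cce'
Sort characters of 'acc': 'acc'
Sorted forms differ -> they are NOT anagrams
Result: 0

0


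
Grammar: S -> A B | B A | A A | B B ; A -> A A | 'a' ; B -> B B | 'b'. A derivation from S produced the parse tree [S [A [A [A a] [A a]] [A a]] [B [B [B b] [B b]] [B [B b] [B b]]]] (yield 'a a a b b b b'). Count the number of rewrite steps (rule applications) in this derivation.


Every bracketed nonterminal node [X ...] in the tree is produced by exactly one rule application.
Reading the tree off as a leftmost derivation:
  Step 1: S  =>  A B   (applied S -> A B)
  Step 2: A B  =>  A A B   (applied A -> A A)
  Step 3: A A B  =>  A A A B   (applied A -> A A)
  Step 4: A A A B  =>  a A A B   (applied A -> a)
  Step 5: a A A B  =>  a a A B   (applied A -> a)
  Step 6: a a A B  =>  a a a B   (applied A -> a)
  Step 7: a a a B  =>  a a a B B   (applied B -> B B)
  Step 8: a a a B B  =>  a a a B B B   (applied B -> B B)
  Step 9: a a a B B B  =>  a a a b B B   (applied B -> b)
  Step 10: a a a b B B  =>  a a a b b B   (applied B -> b)
  Step 11: a a a b b B  =>  a a a b b B B   (applied B -> B B)
  Step 12: a a a b b B B  =>  a a a b b b B   (applied B -> b)
  Step 13: a a a b b b B  =>  a a a b b b b   (applied B -> b)
Final yield: a a a b b b b
Total rewrite steps: 13

13


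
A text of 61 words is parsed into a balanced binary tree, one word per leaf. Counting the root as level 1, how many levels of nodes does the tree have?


In a balanced binary tree with n leaves the deepest leaf is ceil(log2(n)) edges below the root,
so counting node levels inclusive of root and leaves gives ceil(log2(n)) + 1 levels.
log2(61) = 5.9307
ceil(5.9307) = 6
levels = 6 + 1 = 7

7


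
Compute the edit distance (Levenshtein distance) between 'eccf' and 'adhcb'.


Building DP table for s1='eccf' (len 4) and s2='adhcb' (len 5):
       a  d  h  c  b
    0  1  2  3  4  5
  e 1  1  2  3  4  5
  c 2  2  2  3  3  4
  c 3  3  3  3  3  4
  f 4  4  4  4  4  4
Edit distance = dp[4][5] = 4

4


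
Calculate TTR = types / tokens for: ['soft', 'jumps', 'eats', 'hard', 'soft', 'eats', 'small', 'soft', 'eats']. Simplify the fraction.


Tokens: 9
Unique types: ('eats', 'hard', 'jumps', 'small', 'soft') = 5
TTR = 5/9
Already in lowest terms.

5/9


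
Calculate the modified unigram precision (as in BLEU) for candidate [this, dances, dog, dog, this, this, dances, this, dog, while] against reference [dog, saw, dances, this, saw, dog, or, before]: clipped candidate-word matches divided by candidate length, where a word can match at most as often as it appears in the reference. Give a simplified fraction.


Reference word counts: {'before': 1, 'dances': 1, 'dog': 2, 'or': 1, 'saw': 2, 'this': 1}
Checking each candidate word (with clipping):
  'this' -> in reference (ref count 1, used 1/1) -> match (matches: 1)
  'dances' -> in reference (ref count 1, used 1/1) -> match (matches: 2)
  'dog' -> in reference (ref count 2, used 1/2) -> match (matches: 3)
  'dog' -> in reference (ref count 2, used 2/2) -> match (matches: 4)
  'this' -> ref count 1 already used up (1/1) -> clipped, no match (matches: 4)
  'this' -> ref count 1 already used up (1/1) -> clipped, no match (matches: 4)
  'dances' -> ref count 1 already used up (1/1) -> clipped, no match (matches: 4)
  'this' -> ref count 1 already used up (1/1) -> clipped, no match (matches: 4)
  'dog' -> ref count 2 already used up (2/2) -> clipped, no match (matches: 4)
  'while' -> not in reference -> no match (matches: 4)
Clipped matches: 4, Candidate length: 10
Precision = 4/10 = 2/5

2/5


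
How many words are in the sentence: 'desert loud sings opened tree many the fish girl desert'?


Counting words by splitting on spaces:
  Word 1: 'desert'
  Word 2: 'loud'
  Word 3: 'sings'
  Word 4: 'opened'
  Word 5: 'tree'
  Word 6: 'many'
  Word 7: 'the'
  Word 8: 'fish'
  Word 9: 'girl'
  Word 10: 'desert'
Total words: 10

10


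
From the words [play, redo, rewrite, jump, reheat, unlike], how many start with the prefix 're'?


Checking each word for prefix 're':
  'play' -> no (count: 0)
  'redo' -> YES, starts with 're' (count: 1)
  'rewrite' -> YES, starts with 're' (count: 2)
  'jump' -> no (count: 2)
  'reheat' -> YES, starts with 're' (count: 3)
  'unlike' -> no (count: 3)
Total with prefix 're': 3

3


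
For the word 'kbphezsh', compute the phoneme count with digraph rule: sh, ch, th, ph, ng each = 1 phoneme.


Parsing 'kbphezsh' greedily, digraphs first:
  'k' -> consonant phoneme (phonemes so far: 1)
  'b' -> consonant phoneme (phonemes so far: 2)
  'ph' -> digraph (1 consonant phoneme) (phonemes so far: 3)
  'e' -> vowel phoneme (phonemes so far: 4)
  'z' -> consonant phoneme (phonemes so far: 5)
  'sh' -> digraph (1 consonant phoneme) (phonemes so far: 6)
Total phonemes: 6

6


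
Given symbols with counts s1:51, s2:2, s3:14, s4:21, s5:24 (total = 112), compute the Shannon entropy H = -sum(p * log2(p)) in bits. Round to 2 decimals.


Computing entropy H = -sum(p_i * log2(p_i)):
  s1: p = 51/112 = 0.4554, -p*log2(p) = 0.5168
  s2: p = 2/112 = 0.0179, -p*log2(p) = 0.1037
  s3: p = 14/112 = 0.1250, -p*log2(p) = 0.3750
  s4: p = 21/112 = 0.1875, -p*log2(p) = 0.4528
  s5: p = 24/112 = 0.2143, -p*log2(p) = 0.4762
H = sum of terms = 1.9245
Rounded to 2 decimals: 1.92

1.92


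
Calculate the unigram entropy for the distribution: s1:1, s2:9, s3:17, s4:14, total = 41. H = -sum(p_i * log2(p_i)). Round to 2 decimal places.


Computing entropy H = -sum(p_i * log2(p_i)):
  s1: p = 1/41 = 0.0244, -p*log2(p) = 0.1307
  s2: p = 9/41 = 0.2195, -p*log2(p) = 0.4802
  s3: p = 17/41 = 0.4146, -p*log2(p) = 0.5266
  s4: p = 14/41 = 0.3415, -p*log2(p) = 0.5293
H = sum of terms = 1.6668
Rounded to 2 decimals: 1.67

1.67


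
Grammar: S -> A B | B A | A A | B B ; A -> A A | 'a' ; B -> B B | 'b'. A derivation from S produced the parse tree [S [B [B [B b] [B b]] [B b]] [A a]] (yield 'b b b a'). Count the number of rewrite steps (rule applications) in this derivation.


Every bracketed nonterminal node [X ...] in the tree is produced by exactly one rule application.
Reading the tree off as a leftmost derivation:
  Step 1: S  =>  B A   (applied S -> B A)
  Step 2: B A  =>  B B A   (applied B -> B B)
  Step 3: B B A  =>  B B B A   (applied B -> B B)
  Step 4: B B B A  =>  b B B A   (applied B -> b)
  Step 5: b B B A  =>  b b B A   (applied B -> b)
  Step 6: b b B A  =>  b b b A   (applied B -> b)
  Step 7: b b b A  =>  b b b a   (applied A -> a)
Final yield: b b b a
Total rewrite steps: 7

7


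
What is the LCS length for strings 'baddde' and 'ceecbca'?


DP table for LCS of 'baddde' and 'ceecbca':
       c  e  e  c  b  c  a
    0  0  0  0  0  0  0  0
  b 0  0  0  0  0  1  1  1
  a 0  0  0  0  0  1  1  2
  d 0  0  0  0  0  1  1  2
  d 0  0  0  0  0  1  1  2
  d 0  0  0  0  0  1  1  2
  e 0  0  1  1  1  1  1  2
LCS: 'ba'
LCS length = 2

2


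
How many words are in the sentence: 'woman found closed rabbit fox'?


Counting words by splitting on spaces:
  Word 1: 'woman'
  Word 2: 'found'
  Word 3: 'closed'
  Word 4: 'rabbit'
  Word 5: 'fox'
Total words: 5

5


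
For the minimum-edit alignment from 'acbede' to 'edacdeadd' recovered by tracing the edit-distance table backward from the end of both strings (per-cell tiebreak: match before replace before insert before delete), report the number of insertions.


Edit distance = 5. Backtracking from cell (6, 9) with preference match > replace > insert > delete,
then listing the resulting alignment 'acbede' -> 'edacdeadd' left to right:
  Step 1: insert 'e' [insertion #1]
  Step 2: insert 'd' [insertion #2]
  Step 3: keep 'a'
  Step 4: keep 'c'
  Step 5: replace b->d
  Step 6: keep 'e'
  Step 7: insert 'a' [insertion #3]
  Step 8: keep 'd'
  Step 9: replace e->d
Total insertions: 3

3


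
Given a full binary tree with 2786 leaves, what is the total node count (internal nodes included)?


Leaf nodes (terminals): 2786
Internal nodes = n - 1 = 2786 - 1 = 2785
Total = leaves + internal = 2786 + 2785 = 5571

5571


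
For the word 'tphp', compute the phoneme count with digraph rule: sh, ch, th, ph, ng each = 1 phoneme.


Parsing 'tphp' greedily, digraphs first:
  't' -> consonant phoneme (phonemes so far: 1)
  'ph' -> digraph (1 consonant phoneme) (phonemes so far: 2)
  'p' -> consonant phoneme (phonemes so far: 3)
Total phonemes: 3

3


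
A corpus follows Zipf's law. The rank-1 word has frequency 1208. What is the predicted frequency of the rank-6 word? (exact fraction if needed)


Zipf's law: freq(rank) = f1 / rank
f1 = 1208, rank = 6
freq = 1208 / 6
GCD(1208, 6) = 2
Simplified: 604/3

604/3


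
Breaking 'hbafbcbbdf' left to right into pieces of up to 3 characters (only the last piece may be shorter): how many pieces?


'hbafbcbbdf' has 10 characters.
Chunking with max size 3:
  Chunk 1: 'hba' (positions 0-2)
  Chunk 2: 'fbc' (positions 3-5)
  Chunk 3: 'bbd' (positions 6-8)
  Chunk 4: 'f' (positions 9-9)
Total chunks: ceil(10 / 3) = 4

4


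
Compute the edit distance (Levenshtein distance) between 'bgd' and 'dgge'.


Building DP table for s1='bgd' (len 3) and s2='dgge' (len 4):
       d  g  g  e
    0  1  2  3  4
  b 1  1  2  3  4
  g 2  2  1  2  3
  d 3  2  2  2  3
Edit distance = dp[3][4] = 3

3


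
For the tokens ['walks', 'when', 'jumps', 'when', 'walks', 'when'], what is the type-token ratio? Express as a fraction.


Tokens: 6
Unique types: ('jumps', 'walks', 'when') = 3
TTR = 3/6
Simplify: divide both by 3 -> 1/2
TTR = 1/2

1/2


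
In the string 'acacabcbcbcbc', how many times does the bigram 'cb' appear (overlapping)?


Scanning 'acacabcbcbcbc' for bigram 'cb':
  Position 0: 'ac' -> no
  Position 1: 'ca' -> no
  Position 2: 'ac' -> no
  Position 3: 'ca' -> no
  Position 4: 'ab' -> no
  Position 5: 'bc' -> no
  Position 6: 'cb' -> MATCH
  Position 7: 'bc' -> no
  Position 8: 'cb' -> MATCH
  Position 9: 'bc' -> no
  Position 10: 'cb' -> MATCH
  Position 11: 'bc' -> no
Total matches: 3

3


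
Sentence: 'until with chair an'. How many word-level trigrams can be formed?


Word trigrams from [4] words:
  Trigram 1: (until with chair)
  Trigram 2: (with chair an)
Total word trigrams: 4 - 2 = 2

2


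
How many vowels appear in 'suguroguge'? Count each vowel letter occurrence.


Scanning each character of 'suguroguge':
  Position 1: 's' -> consonant (running count: 0)
  Position 2: 'u' -> vowel (running count: 1)
  Position 3: 'g' -> consonant (running count: 1)
  Position 4: 'u' -> vowel (running count: 2)
  Position 5: 'r' -> consonant (running count: 2)
  Position 6: 'o' -> vowel (running count: 3)
  Position 7: 'g' -> consonant (running count: 3)
  Position 8: 'u' -> vowel (running count: 4)
  Position 9: 'g' -> consonant (running count: 4)
  Position 10: 'e' -> vowel (running count: 5)
Total vowels: 5

5


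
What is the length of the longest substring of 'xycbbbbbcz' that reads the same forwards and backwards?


Scanning 'xycbbbbbcz' for palindromic substrings.
Substring at positions 2-8: 'cbbbbbc'.
Check: reverse('cbbbbbc') = 'cbbbbbc' -> palindrome confirmed.
Neighbouring characters ('y' / 'z') break symmetry, so it cannot extend further.
No longer palindromic substring exists; longest length = 7

7


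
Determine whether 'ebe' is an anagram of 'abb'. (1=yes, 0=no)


Sort characters of 'ebe': 'bee'
Sort characters of 'abb': 'abb'
Sorted forms differ -> they are NOT anagrams
Result: 0

0


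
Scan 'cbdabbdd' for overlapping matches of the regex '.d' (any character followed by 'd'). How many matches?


Pattern: .d means any character followed by 'd'.
Scanning 'cbdabbdd' position-by-position:
  Pos 0: window 'cb' -> no
  Pos 1: window 'bd' -> MATCH
  Pos 2: window 'da' -> no
  Pos 3: window 'ab' -> no
  Pos 4: window 'bb' -> no
  Pos 5: window 'bd' -> MATCH
  Pos 6: window 'dd' -> MATCH
  Pos 7: window 'd' -> no
Total matches: 3

3


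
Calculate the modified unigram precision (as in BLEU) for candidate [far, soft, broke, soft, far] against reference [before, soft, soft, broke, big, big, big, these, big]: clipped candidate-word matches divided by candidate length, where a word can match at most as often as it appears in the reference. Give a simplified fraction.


Reference word counts: {'before': 1, 'big': 4, 'broke': 1, 'soft': 2, 'these': 1}
Checking each candidate word (with clipping):
  'far' -> not in reference -> no match (matches: 0)
  'soft' -> in reference (ref count 2, used 1/2) -> match (matches: 1)
  'broke' -> in reference (ref count 1, used 1/1) -> match (matches: 2)
  'soft' -> in reference (ref count 2, used 2/2) -> match (matches: 3)
  'far' -> not in reference -> no match (matches: 3)
Clipped matches: 3, Candidate length: 5
Precision = 3/5

3/5


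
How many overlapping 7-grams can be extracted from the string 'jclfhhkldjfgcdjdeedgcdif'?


String 'jclfhhkldjfgcdjdeedgcdif' has length L = 24.
Number of overlapping n-grams = L - n + 1
Substituting: 24 - 7 + 1 = 18

18


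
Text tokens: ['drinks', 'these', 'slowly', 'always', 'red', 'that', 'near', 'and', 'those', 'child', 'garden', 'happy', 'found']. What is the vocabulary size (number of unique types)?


Listing all tokens and tracking unique types:
  Token 1: 'drinks' -> NEW (unique so far: 1)
  Token 2: 'these' -> NEW (unique so far: 2)
  Token 3: 'slowly' -> NEW (unique so far: 3)
  Token 4: 'always' -> NEW (unique so far: 4)
  Token 5: 'red' -> NEW (unique so far: 5)
  Token 6: 'that' -> NEW (unique so far: 6)
  Token 7: 'near' -> NEW (unique so far: 7)
  Token 8: 'and' -> NEW (unique so far: 8)
  Token 9: 'those' -> NEW (unique so far: 9)
  Token 10: 'child' -> NEW (unique so far: 10)
  Token 11: 'garden' -> NEW (unique so far: 11)
  Token 12: 'happy' -> NEW (unique so far: 12)
  Token 13: 'found' -> NEW (unique so far: 13)
Unique types: ('always', 'and', 'child', 'drinks', 'found', 'garden', 'happy', 'near', 'red', 'slowly', 'that', 'these', 'those')
Vocabulary size: 13

13


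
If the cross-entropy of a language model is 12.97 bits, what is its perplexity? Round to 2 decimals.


Perplexity formula: PP = 2^H
H = 12.97
PP = 2^12.97
Decompose: 2^12.97 = 2^12 * 2^0.97
2^12 = 4096, 2^0.97 ~ 1.9588406
PP ~ 4096 * 1.9588406 = 8023.4110976
Rounded to 2 decimals: 8023.41

8023.41


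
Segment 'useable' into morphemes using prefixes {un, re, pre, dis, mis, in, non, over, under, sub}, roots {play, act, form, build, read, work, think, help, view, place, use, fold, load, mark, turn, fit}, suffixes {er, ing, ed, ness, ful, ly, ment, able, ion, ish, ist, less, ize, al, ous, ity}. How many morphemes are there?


Segmenting 'useable' against the inventory:
  'use' -> root (morpheme 1)
  'able' -> suffix (morpheme 2)
Total morphemes: 2

2
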